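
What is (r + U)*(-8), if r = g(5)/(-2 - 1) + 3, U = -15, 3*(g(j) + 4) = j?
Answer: 808/9 ≈ 89.778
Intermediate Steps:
g(j) = -4 + j/3
r = 34/9 (r = (-4 + (1/3)*5)/(-2 - 1) + 3 = (-4 + 5/3)/(-3) + 3 = -7/3*(-1/3) + 3 = 7/9 + 3 = 34/9 ≈ 3.7778)
(r + U)*(-8) = (34/9 - 15)*(-8) = -101/9*(-8) = 808/9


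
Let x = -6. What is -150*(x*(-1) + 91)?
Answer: -14550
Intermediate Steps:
-150*(x*(-1) + 91) = -150*(-6*(-1) + 91) = -150*(6 + 91) = -150*97 = -14550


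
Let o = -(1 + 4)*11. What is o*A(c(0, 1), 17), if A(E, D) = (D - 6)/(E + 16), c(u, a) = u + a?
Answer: -605/17 ≈ -35.588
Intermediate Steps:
c(u, a) = a + u
A(E, D) = (-6 + D)/(16 + E)
o = -55 (o = -1*5*11 = -5*11 = -55)
o*A(c(0, 1), 17) = -55*(-6 + 17)/(16 + (1 + 0)) = -55*11/(16 + 1) = -55*11/17 = -605/17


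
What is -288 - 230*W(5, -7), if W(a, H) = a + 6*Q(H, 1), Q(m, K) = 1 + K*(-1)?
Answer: -1438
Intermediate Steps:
Q(m, K) = 1 - K
W(a, H) = a (W(a, H) = a + 6*(1 - 1*1) = a + 6*(1 - 1) = a + 6*0 = a + 0 = a)
-288 - 230*W(5, -7) = -288 - 230*5 = -288 - 1150 = -1438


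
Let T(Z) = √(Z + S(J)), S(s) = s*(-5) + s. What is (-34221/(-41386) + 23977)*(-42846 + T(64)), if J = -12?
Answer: -21259035706089/20693 + 1984692686*√7/20693 ≈ -1.0271e+9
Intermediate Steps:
S(s) = -4*s (S(s) = -5*s + s = -4*s)
T(Z) = √(48 + Z) (T(Z) = √(Z - 4*(-12)) = √(Z + 48) = √(48 + Z))
(-34221/(-41386) + 23977)*(-42846 + T(64)) = (-34221/(-41386) + 23977)*(-42846 + √(48 + 64)) = (-34221*(-1/41386) + 23977)*(-42846 + √112) = (34221/41386 + 23977)*(-42846 + 4*√7) = 992346343*(-42846 + 4*√7)/41386 = -21259035706089/20693 + 1984692686*√7/20693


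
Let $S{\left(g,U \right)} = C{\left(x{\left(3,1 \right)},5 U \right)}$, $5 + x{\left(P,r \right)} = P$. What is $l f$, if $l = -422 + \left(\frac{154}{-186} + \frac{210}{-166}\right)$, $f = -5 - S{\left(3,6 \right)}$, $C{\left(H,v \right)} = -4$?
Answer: $\frac{3273574}{7719} \approx 424.09$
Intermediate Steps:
$x{\left(P,r \right)} = -5 + P$
$S{\left(g,U \right)} = -4$
$f = -1$ ($f = -5 - -4 = -5 + 4 = -1$)
$l = - \frac{3273574}{7719}$ ($l = -422 + \left(154 \left(- \frac{1}{186}\right) + 210 \left(- \frac{1}{166}\right)\right) = -422 - \frac{16156}{7719} = - \frac{3273574}{7719} \approx -424.09$)
$l f = \left(- \frac{3273574}{7719}\right) \left(-1\right) = \frac{3273574}{7719}$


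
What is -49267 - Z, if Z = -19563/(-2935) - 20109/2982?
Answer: -143730825447/2917390 ≈ -49267.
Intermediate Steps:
Z = -227683/2917390 (Z = -19563*(-1/2935) - 20109*1/2982 = 19563/2935 - 6703/994 = -227683/2917390 ≈ -0.078043)
-49267 - Z = -49267 - 1*(-227683/2917390) = -49267 + 227683/2917390 = -143730825447/2917390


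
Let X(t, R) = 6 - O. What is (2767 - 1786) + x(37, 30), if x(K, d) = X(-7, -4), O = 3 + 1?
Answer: 983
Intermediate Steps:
O = 4
X(t, R) = 2 (X(t, R) = 6 - 1*4 = 6 - 4 = 2)
x(K, d) = 2
(2767 - 1786) + x(37, 30) = (2767 - 1786) + 2 = 981 + 2 = 983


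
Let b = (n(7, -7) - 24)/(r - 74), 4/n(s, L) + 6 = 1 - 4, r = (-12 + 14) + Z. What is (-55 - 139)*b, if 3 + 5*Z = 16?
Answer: -213400/3123 ≈ -68.332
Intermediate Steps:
Z = 13/5 (Z = -3/5 + (1/5)*16 = -3/5 + 16/5 = 13/5 ≈ 2.6000)
r = 23/5 (r = (-12 + 14) + 13/5 = 2 + 13/5 = 23/5 ≈ 4.6000)
n(s, L) = -4/9 (n(s, L) = 4/(-6 + (1 - 4)) = 4/(-6 - 3) = 4/(-9) = 4*(-1/9) = -4/9)
b = 1100/3123 (b = (-4/9 - 24)/(23/5 - 74) = -220/(9*(-347/5)) = -220/9*(-5/347) = 1100/3123 ≈ 0.35223)
(-55 - 139)*b = (-55 - 139)*(1100/3123) = -194*1100/3123 = -213400/3123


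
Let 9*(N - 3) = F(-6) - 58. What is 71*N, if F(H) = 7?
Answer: -568/3 ≈ -189.33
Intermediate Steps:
N = -8/3 (N = 3 + (7 - 58)/9 = 3 + (⅑)*(-51) = 3 - 17/3 = -8/3 ≈ -2.6667)
71*N = 71*(-8/3) = -568/3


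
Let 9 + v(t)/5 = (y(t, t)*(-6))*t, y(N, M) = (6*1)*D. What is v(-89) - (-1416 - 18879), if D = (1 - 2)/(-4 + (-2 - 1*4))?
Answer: 21852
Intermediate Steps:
D = ⅒ (D = -1/(-4 + (-2 - 4)) = -1/(-4 - 6) = -1/(-10) = -1*(-⅒) = ⅒ ≈ 0.10000)
y(N, M) = ⅗ (y(N, M) = (6*1)*(⅒) = 6*(⅒) = ⅗)
v(t) = -45 - 18*t (v(t) = -45 + 5*(((⅗)*(-6))*t) = -45 + 5*(-18*t/5) = -45 - 18*t)
v(-89) - (-1416 - 18879) = (-45 - 18*(-89)) - (-1416 - 18879) = (-45 + 1602) - 1*(-20295) = 1557 + 20295 = 21852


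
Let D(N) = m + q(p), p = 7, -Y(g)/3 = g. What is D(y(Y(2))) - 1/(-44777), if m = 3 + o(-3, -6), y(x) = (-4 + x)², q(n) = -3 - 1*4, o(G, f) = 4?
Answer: 1/44777 ≈ 2.2333e-5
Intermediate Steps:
Y(g) = -3*g
q(n) = -7 (q(n) = -3 - 4 = -7)
m = 7 (m = 3 + 4 = 7)
D(N) = 0 (D(N) = 7 - 7 = 0)
D(y(Y(2))) - 1/(-44777) = 0 - 1/(-44777) = 0 - 1*(-1/44777) = 0 + 1/44777 = 1/44777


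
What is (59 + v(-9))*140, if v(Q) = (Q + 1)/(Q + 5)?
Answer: 8540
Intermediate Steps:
v(Q) = (1 + Q)/(5 + Q)
(59 + v(-9))*140 = (59 + (1 - 9)/(5 - 9))*140 = (59 - 8/(-4))*140 = (59 - ¼*(-8))*140 = (59 + 2)*140 = 61*140 = 8540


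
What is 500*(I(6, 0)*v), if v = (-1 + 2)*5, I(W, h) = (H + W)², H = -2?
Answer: 40000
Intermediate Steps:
I(W, h) = (-2 + W)²
v = 5 (v = 1*5 = 5)
500*(I(6, 0)*v) = 500*((-2 + 6)²*5) = 500*(4²*5) = 500*(16*5) = 500*80 = 40000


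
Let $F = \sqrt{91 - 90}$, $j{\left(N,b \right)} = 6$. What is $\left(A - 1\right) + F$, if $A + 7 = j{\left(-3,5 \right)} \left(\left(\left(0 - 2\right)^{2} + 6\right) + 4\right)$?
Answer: $77$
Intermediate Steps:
$F = 1$ ($F = \sqrt{1} = 1$)
$A = 77$ ($A = -7 + 6 \left(\left(\left(0 - 2\right)^{2} + 6\right) + 4\right) = -7 + 6 \left(\left(\left(-2\right)^{2} + 6\right) + 4\right) = -7 + 6 \left(\left(4 + 6\right) + 4\right) = -7 + 6 \left(10 + 4\right) = -7 + 6 \cdot 14 = -7 + 84 = 77$)
$\left(A - 1\right) + F = \left(77 - 1\right) + 1 = 76 + 1 = 77$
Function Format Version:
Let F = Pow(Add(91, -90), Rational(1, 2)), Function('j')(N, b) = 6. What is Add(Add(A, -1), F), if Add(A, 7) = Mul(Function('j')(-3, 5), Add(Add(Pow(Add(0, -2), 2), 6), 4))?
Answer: 77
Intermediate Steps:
F = 1 (F = Pow(1, Rational(1, 2)) = 1)
A = 77 (A = Add(-7, Mul(6, Add(Add(Pow(Add(0, -2), 2), 6), 4))) = Add(-7, Mul(6, Add(Add(Pow(-2, 2), 6), 4))) = Add(-7, Mul(6, Add(Add(4, 6), 4))) = Add(-7, Mul(6, Add(10, 4))) = Add(-7, Mul(6, 14)) = Add(-7, 84) = 77)
Add(Add(A, -1), F) = Add(Add(77, -1), 1) = Add(76, 1) = 77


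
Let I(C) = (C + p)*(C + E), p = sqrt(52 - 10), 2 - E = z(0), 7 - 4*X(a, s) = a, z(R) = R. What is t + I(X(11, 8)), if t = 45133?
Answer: 45132 + sqrt(42) ≈ 45139.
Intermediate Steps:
X(a, s) = 7/4 - a/4
E = 2 (E = 2 - 1*0 = 2 + 0 = 2)
p = sqrt(42) ≈ 6.4807
I(C) = (2 + C)*(C + sqrt(42)) (I(C) = (C + sqrt(42))*(C + 2) = (C + sqrt(42))*(2 + C) = (2 + C)*(C + sqrt(42)))
t + I(X(11, 8)) = 45133 + ((7/4 - 1/4*11)**2 + 2*(7/4 - 1/4*11) + 2*sqrt(42) + (7/4 - 1/4*11)*sqrt(42)) = 45133 + ((7/4 - 11/4)**2 + 2*(7/4 - 11/4) + 2*sqrt(42) + (7/4 - 11/4)*sqrt(42)) = 45133 + ((-1)**2 + 2*(-1) + 2*sqrt(42) - sqrt(42)) = 45133 + (1 - 2 + 2*sqrt(42) - sqrt(42)) = 45133 + (-1 + sqrt(42)) = 45132 + sqrt(42)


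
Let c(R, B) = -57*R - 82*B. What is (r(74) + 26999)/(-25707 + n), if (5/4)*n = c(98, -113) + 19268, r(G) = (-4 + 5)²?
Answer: -135000/36743 ≈ -3.6742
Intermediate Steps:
c(R, B) = -82*B - 57*R
r(G) = 1 (r(G) = 1² = 1)
n = 91792/5 (n = 4*((-82*(-113) - 57*98) + 19268)/5 = 4*((9266 - 5586) + 19268)/5 = 4*(3680 + 19268)/5 = (⅘)*22948 = 91792/5 ≈ 18358.)
(r(74) + 26999)/(-25707 + n) = (1 + 26999)/(-25707 + 91792/5) = 27000/(-36743/5) = 27000*(-5/36743) = -135000/36743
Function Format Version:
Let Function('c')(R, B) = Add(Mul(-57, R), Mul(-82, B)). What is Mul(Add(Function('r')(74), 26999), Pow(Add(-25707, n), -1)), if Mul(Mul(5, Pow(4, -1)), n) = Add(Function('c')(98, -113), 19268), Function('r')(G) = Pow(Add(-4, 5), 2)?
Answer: Rational(-135000, 36743) ≈ -3.6742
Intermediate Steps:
Function('c')(R, B) = Add(Mul(-82, B), Mul(-57, R))
Function('r')(G) = 1 (Function('r')(G) = Pow(1, 2) = 1)
n = Rational(91792, 5) (n = Mul(Rational(4, 5), Add(Add(Mul(-82, -113), Mul(-57, 98)), 19268)) = Mul(Rational(4, 5), Add(Add(9266, -5586), 19268)) = Mul(Rational(4, 5), Add(3680, 19268)) = Mul(Rational(4, 5), 22948) = Rational(91792, 5) ≈ 18358.)
Mul(Add(Function('r')(74), 26999), Pow(Add(-25707, n), -1)) = Mul(Add(1, 26999), Pow(Add(-25707, Rational(91792, 5)), -1)) = Mul(27000, Pow(Rational(-36743, 5), -1)) = Mul(27000, Rational(-5, 36743)) = Rational(-135000, 36743)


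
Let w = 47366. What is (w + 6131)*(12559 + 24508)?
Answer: 1982973299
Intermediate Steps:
(w + 6131)*(12559 + 24508) = (47366 + 6131)*(12559 + 24508) = 53497*37067 = 1982973299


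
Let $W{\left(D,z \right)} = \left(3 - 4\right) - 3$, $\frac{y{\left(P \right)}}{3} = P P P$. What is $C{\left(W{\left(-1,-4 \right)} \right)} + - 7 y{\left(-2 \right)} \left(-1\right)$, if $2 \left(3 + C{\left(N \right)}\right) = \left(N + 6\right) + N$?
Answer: $-172$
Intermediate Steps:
$y{\left(P \right)} = 3 P^{3}$ ($y{\left(P \right)} = 3 P P P = 3 P^{2} P = 3 P^{3}$)
$W{\left(D,z \right)} = -4$ ($W{\left(D,z \right)} = -1 - 3 = -4$)
$C{\left(N \right)} = N$ ($C{\left(N \right)} = -3 + \frac{\left(N + 6\right) + N}{2} = -3 + \frac{\left(6 + N\right) + N}{2} = -3 + \frac{6 + 2 N}{2} = -3 + \left(3 + N\right) = N$)
$C{\left(W{\left(-1,-4 \right)} \right)} + - 7 y{\left(-2 \right)} \left(-1\right) = -4 + - 7 \cdot 3 \left(-2\right)^{3} \left(-1\right) = -4 + - 7 \cdot 3 \left(-8\right) \left(-1\right) = -4 + \left(-7\right) \left(-24\right) \left(-1\right) = -4 + 168 \left(-1\right) = -4 - 168 = -172$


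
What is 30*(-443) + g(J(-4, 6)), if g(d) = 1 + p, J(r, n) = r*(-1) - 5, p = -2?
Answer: -13291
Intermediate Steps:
J(r, n) = -5 - r (J(r, n) = -r - 5 = -5 - r)
g(d) = -1 (g(d) = 1 - 2 = -1)
30*(-443) + g(J(-4, 6)) = 30*(-443) - 1 = -13290 - 1 = -13291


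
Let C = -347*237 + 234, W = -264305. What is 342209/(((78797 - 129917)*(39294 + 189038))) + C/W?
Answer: 191419824997891/617011133394240 ≈ 0.31024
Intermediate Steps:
C = -82005 (C = -82239 + 234 = -82005)
342209/(((78797 - 129917)*(39294 + 189038))) + C/W = 342209/(((78797 - 129917)*(39294 + 189038))) - 82005/(-264305) = 342209/((-51120*228332)) - 82005*(-1/264305) = 342209/(-11672331840) + 16401/52861 = 342209*(-1/11672331840) + 16401/52861 = -342209/11672331840 + 16401/52861 = 191419824997891/617011133394240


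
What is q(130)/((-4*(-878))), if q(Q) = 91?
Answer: 91/3512 ≈ 0.025911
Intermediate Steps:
q(130)/((-4*(-878))) = 91/((-4*(-878))) = 91/3512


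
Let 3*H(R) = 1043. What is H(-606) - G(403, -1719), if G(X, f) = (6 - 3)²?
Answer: 1016/3 ≈ 338.67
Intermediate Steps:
G(X, f) = 9 (G(X, f) = 3² = 9)
H(R) = 1043/3 (H(R) = (⅓)*1043 = 1043/3)
H(-606) - G(403, -1719) = 1043/3 - 1*9 = 1043/3 - 9 = 1016/3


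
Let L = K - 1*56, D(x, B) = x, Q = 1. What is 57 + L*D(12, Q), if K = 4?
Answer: -567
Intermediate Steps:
L = -52 (L = 4 - 1*56 = 4 - 56 = -52)
57 + L*D(12, Q) = 57 - 52*12 = 57 - 624 = -567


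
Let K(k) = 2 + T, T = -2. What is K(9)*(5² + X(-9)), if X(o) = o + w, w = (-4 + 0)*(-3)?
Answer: 0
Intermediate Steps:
w = 12 (w = -4*(-3) = 12)
X(o) = 12 + o (X(o) = o + 12 = 12 + o)
K(k) = 0 (K(k) = 2 - 2 = 0)
K(9)*(5² + X(-9)) = 0*(5² + (12 - 9)) = 0*(25 + 3) = 0*28 = 0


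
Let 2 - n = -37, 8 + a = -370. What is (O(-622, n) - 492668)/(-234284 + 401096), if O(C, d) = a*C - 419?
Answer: -257971/166812 ≈ -1.5465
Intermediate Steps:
a = -378 (a = -8 - 370 = -378)
n = 39 (n = 2 - 1*(-37) = 2 + 37 = 39)
O(C, d) = -419 - 378*C (O(C, d) = -378*C - 419 = -419 - 378*C)
(O(-622, n) - 492668)/(-234284 + 401096) = ((-419 - 378*(-622)) - 492668)/(-234284 + 401096) = ((-419 + 235116) - 492668)/166812 = (234697 - 492668)*(1/166812) = -257971*1/166812 = -257971/166812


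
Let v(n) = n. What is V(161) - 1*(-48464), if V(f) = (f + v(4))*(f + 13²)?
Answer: 102914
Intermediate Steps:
V(f) = (4 + f)*(169 + f) (V(f) = (f + 4)*(f + 13²) = (4 + f)*(f + 169) = (4 + f)*(169 + f))
V(161) - 1*(-48464) = (676 + 161² + 173*161) - 1*(-48464) = (676 + 25921 + 27853) + 48464 = 54450 + 48464 = 102914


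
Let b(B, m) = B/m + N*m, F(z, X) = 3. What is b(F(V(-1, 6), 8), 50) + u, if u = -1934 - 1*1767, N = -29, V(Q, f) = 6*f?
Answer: -257547/50 ≈ -5150.9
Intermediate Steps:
b(B, m) = -29*m + B/m (b(B, m) = B/m - 29*m = -29*m + B/m)
u = -3701 (u = -1934 - 1767 = -3701)
b(F(V(-1, 6), 8), 50) + u = (-29*50 + 3/50) - 3701 = (-1450 + 3*(1/50)) - 3701 = (-1450 + 3/50) - 3701 = -72497/50 - 3701 = -257547/50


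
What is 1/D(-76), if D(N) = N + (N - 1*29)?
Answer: -1/181 ≈ -0.0055249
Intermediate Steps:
D(N) = -29 + 2*N (D(N) = N + (N - 29) = N + (-29 + N) = -29 + 2*N)
1/D(-76) = 1/(-29 + 2*(-76)) = 1/(-29 - 152) = 1/(-181) = -1/181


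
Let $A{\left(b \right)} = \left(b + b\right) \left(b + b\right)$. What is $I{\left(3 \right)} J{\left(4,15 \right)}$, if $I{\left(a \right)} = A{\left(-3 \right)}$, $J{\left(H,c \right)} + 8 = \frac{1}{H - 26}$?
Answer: $- \frac{3186}{11} \approx -289.64$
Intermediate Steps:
$J{\left(H,c \right)} = -8 + \frac{1}{-26 + H}$ ($J{\left(H,c \right)} = -8 + \frac{1}{H - 26} = -8 + \frac{1}{-26 + H}$)
$A{\left(b \right)} = 4 b^{2}$ ($A{\left(b \right)} = 2 b 2 b = 4 b^{2}$)
$I{\left(a \right)} = 36$ ($I{\left(a \right)} = 4 \left(-3\right)^{2} = 4 \cdot 9 = 36$)
$I{\left(3 \right)} J{\left(4,15 \right)} = 36 \frac{209 - 32}{-26 + 4} = 36 \frac{209 - 32}{-22} = 36 \left(\left(- \frac{1}{22}\right) 177\right) = 36 \left(- \frac{177}{22}\right) = - \frac{3186}{11}$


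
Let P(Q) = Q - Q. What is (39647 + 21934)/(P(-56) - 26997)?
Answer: -20527/8999 ≈ -2.2810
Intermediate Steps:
P(Q) = 0
(39647 + 21934)/(P(-56) - 26997) = (39647 + 21934)/(0 - 26997) = 61581/(-26997) = 61581*(-1/26997) = -20527/8999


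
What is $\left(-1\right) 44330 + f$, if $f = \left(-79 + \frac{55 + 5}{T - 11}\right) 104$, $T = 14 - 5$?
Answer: $-55666$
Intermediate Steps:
$T = 9$
$f = -11336$ ($f = \left(-79 + \frac{55 + 5}{9 - 11}\right) 104 = \left(-79 + \frac{60}{-2}\right) 104 = \left(-79 + 60 \left(- \frac{1}{2}\right)\right) 104 = \left(-79 - 30\right) 104 = \left(-109\right) 104 = -11336$)
$\left(-1\right) 44330 + f = \left(-1\right) 44330 - 11336 = -44330 - 11336 = -55666$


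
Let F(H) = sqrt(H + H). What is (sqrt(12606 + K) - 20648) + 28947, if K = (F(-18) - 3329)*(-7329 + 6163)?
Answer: 8299 + 2*sqrt(973555 - 1749*I) ≈ 10272.0 - 1.7726*I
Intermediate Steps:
F(H) = sqrt(2)*sqrt(H) (F(H) = sqrt(2*H) = sqrt(2)*sqrt(H))
K = 3881614 - 6996*I (K = (sqrt(2)*sqrt(-18) - 3329)*(-7329 + 6163) = (sqrt(2)*(3*I*sqrt(2)) - 3329)*(-1166) = (6*I - 3329)*(-1166) = (-3329 + 6*I)*(-1166) = 3881614 - 6996*I ≈ 3.8816e+6 - 6996.0*I)
(sqrt(12606 + K) - 20648) + 28947 = (sqrt(12606 + (3881614 - 6996*I)) - 20648) + 28947 = (sqrt(3894220 - 6996*I) - 20648) + 28947 = (-20648 + sqrt(3894220 - 6996*I)) + 28947 = 8299 + sqrt(3894220 - 6996*I)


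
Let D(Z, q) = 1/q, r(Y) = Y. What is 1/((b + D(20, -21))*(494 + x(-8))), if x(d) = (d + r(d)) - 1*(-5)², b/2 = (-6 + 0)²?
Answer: 7/228161 ≈ 3.0680e-5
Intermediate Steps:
b = 72 (b = 2*(-6 + 0)² = 2*(-6)² = 2*36 = 72)
x(d) = -25 + 2*d (x(d) = (d + d) - 1*(-5)² = 2*d - 1*25 = 2*d - 25 = -25 + 2*d)
1/((b + D(20, -21))*(494 + x(-8))) = 1/((72 + 1/(-21))*(494 + (-25 + 2*(-8)))) = 1/((72 - 1/21)*(494 + (-25 - 16))) = 1/(1511*(494 - 41)/21) = 1/((1511/21)*453) = 1/(228161/7) = 7/228161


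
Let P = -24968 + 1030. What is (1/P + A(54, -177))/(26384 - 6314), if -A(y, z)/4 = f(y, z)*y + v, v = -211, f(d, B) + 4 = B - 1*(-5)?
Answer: 310076893/160145220 ≈ 1.9362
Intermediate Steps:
f(d, B) = 1 + B (f(d, B) = -4 + (B - 1*(-5)) = -4 + (B + 5) = -4 + (5 + B) = 1 + B)
A(y, z) = 844 - 4*y*(1 + z) (A(y, z) = -4*((1 + z)*y - 211) = -4*(y*(1 + z) - 211) = -4*(-211 + y*(1 + z)) = 844 - 4*y*(1 + z))
P = -23938
(1/P + A(54, -177))/(26384 - 6314) = (1/(-23938) + (844 - 4*54*(1 - 177)))/(26384 - 6314) = (-1/23938 + (844 - 4*54*(-176)))/20070 = (-1/23938 + (844 + 38016))*(1/20070) = (-1/23938 + 38860)*(1/20070) = (930230679/23938)*(1/20070) = 310076893/160145220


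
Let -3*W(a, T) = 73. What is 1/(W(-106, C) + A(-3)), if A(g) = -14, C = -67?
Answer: -3/115 ≈ -0.026087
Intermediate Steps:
W(a, T) = -73/3 (W(a, T) = -1/3*73 = -73/3)
1/(W(-106, C) + A(-3)) = 1/(-73/3 - 14) = 1/(-115/3) = -3/115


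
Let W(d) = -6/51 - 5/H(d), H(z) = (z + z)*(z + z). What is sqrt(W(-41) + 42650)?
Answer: sqrt(82878785339)/1394 ≈ 206.52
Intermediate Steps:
H(z) = 4*z**2 (H(z) = (2*z)*(2*z) = 4*z**2)
W(d) = -2/17 - 5/(4*d**2) (W(d) = -6/51 - 5*1/(4*d**2) = -6*1/51 - 5/(4*d**2) = -2/17 - 5/(4*d**2))
sqrt(W(-41) + 42650) = sqrt((-2/17 - 5/4/(-41)**2) + 42650) = sqrt((-2/17 - 5/4*1/1681) + 42650) = sqrt((-2/17 - 5/6724) + 42650) = sqrt(-13533/114308 + 42650) = sqrt(4875222667/114308) = sqrt(82878785339)/1394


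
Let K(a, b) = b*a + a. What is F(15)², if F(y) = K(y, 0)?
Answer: 225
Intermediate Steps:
K(a, b) = a + a*b (K(a, b) = a*b + a = a + a*b)
F(y) = y (F(y) = y*(1 + 0) = y*1 = y)
F(15)² = 15² = 225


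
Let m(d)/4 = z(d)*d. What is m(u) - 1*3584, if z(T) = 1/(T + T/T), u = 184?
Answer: -662304/185 ≈ -3580.0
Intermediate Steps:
z(T) = 1/(1 + T) (z(T) = 1/(T + 1) = 1/(1 + T))
m(d) = 4*d/(1 + d) (m(d) = 4*(d/(1 + d)) = 4*d/(1 + d))
m(u) - 1*3584 = 4*184/(1 + 184) - 1*3584 = 4*184/185 - 3584 = 4*184*(1/185) - 3584 = 736/185 - 3584 = -662304/185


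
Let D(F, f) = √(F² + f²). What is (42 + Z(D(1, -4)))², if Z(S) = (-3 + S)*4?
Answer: 1172 + 240*√17 ≈ 2161.5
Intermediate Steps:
Z(S) = -12 + 4*S
(42 + Z(D(1, -4)))² = (42 + (-12 + 4*√(1² + (-4)²)))² = (42 + (-12 + 4*√(1 + 16)))² = (42 + (-12 + 4*√17))² = (30 + 4*√17)²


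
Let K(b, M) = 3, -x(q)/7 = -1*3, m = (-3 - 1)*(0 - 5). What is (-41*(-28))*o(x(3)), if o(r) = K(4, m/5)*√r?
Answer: 3444*√21 ≈ 15782.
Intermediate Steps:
m = 20 (m = -4*(-5) = 20)
x(q) = 21 (x(q) = -(-7)*3 = -7*(-3) = 21)
o(r) = 3*√r
(-41*(-28))*o(x(3)) = (-41*(-28))*(3*√21) = 1148*(3*√21) = 3444*√21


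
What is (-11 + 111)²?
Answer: 10000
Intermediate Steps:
(-11 + 111)² = 100² = 10000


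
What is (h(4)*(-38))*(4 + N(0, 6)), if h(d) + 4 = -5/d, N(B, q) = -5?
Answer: -399/2 ≈ -199.50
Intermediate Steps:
h(d) = -4 - 5/d
(h(4)*(-38))*(4 + N(0, 6)) = ((-4 - 5/4)*(-38))*(4 - 5) = ((-4 - 5*1/4)*(-38))*(-1) = ((-4 - 5/4)*(-38))*(-1) = -21/4*(-38)*(-1) = (399/2)*(-1) = -399/2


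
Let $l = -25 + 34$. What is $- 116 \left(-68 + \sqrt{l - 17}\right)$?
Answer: $7888 - 232 i \sqrt{2} \approx 7888.0 - 328.1 i$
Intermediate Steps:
$l = 9$
$- 116 \left(-68 + \sqrt{l - 17}\right) = - 116 \left(-68 + \sqrt{9 - 17}\right) = - 116 \left(-68 + \sqrt{-8}\right) = - 116 \left(-68 + 2 i \sqrt{2}\right) = 7888 - 232 i \sqrt{2}$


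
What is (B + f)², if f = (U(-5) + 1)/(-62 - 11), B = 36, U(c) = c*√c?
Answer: 6901004/5329 + 26270*I*√5/5329 ≈ 1295.0 + 11.023*I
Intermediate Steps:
U(c) = c^(3/2)
f = -1/73 + 5*I*√5/73 (f = ((-5)^(3/2) + 1)/(-62 - 11) = (-5*I*√5 + 1)/(-73) = (1 - 5*I*√5)*(-1/73) = -1/73 + 5*I*√5/73 ≈ -0.013699 + 0.15316*I)
(B + f)² = (36 + (-1/73 + 5*I*√5/73))² = (2627/73 + 5*I*√5/73)²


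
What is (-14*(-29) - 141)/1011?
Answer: 265/1011 ≈ 0.26212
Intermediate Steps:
(-14*(-29) - 141)/1011 = (406 - 141)*(1/1011) = 265*(1/1011) = 265/1011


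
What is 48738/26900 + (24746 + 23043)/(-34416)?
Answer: 97960727/231447600 ≈ 0.42325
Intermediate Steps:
48738/26900 + (24746 + 23043)/(-34416) = 48738*(1/26900) + 47789*(-1/34416) = 24369/13450 - 47789/34416 = 97960727/231447600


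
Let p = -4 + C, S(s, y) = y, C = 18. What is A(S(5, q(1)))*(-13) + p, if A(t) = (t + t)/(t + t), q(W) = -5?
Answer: 1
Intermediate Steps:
p = 14 (p = -4 + 18 = 14)
A(t) = 1 (A(t) = (2*t)/((2*t)) = (2*t)*(1/(2*t)) = 1)
A(S(5, q(1)))*(-13) + p = 1*(-13) + 14 = -13 + 14 = 1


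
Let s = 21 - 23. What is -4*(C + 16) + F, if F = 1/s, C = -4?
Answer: -97/2 ≈ -48.500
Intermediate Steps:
s = -2
F = -½ (F = 1/(-2) = -½ ≈ -0.50000)
-4*(C + 16) + F = -4*(-4 + 16) - ½ = -4*12 - ½ = -48 - ½ = -97/2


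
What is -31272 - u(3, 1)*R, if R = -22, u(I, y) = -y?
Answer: -31294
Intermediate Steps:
-31272 - u(3, 1)*R = -31272 - (-1*1)*(-22) = -31272 - (-1)*(-22) = -31272 - 1*22 = -31272 - 22 = -31294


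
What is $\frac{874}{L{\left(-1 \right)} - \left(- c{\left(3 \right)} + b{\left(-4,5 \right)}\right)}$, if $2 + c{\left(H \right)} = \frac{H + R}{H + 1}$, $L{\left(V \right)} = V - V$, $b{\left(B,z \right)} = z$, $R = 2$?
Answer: $-152$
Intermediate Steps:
$L{\left(V \right)} = 0$
$c{\left(H \right)} = -2 + \frac{2 + H}{1 + H}$ ($c{\left(H \right)} = -2 + \frac{H + 2}{H + 1} = -2 + \frac{2 + H}{1 + H}$)
$\frac{874}{L{\left(-1 \right)} - \left(- c{\left(3 \right)} + b{\left(-4,5 \right)}\right)} = \frac{874}{0 - \left(5 + \frac{3}{1 + 3}\right)} = \frac{874}{0 - \left(5 + \frac{3}{4}\right)} = \frac{874}{0 - \left(5 + 3 \cdot \frac{1}{4}\right)} = \frac{874}{0 - \frac{23}{4}} = \frac{874}{- \frac{23}{4}} = 874 \left(- \frac{4}{23}\right) = -152$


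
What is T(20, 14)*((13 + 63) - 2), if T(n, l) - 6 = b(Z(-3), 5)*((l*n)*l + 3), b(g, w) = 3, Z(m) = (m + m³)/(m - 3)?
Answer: 871350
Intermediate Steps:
Z(m) = (m + m³)/(-3 + m)
T(n, l) = 15 + 3*n*l² (T(n, l) = 6 + 3*((l*n)*l + 3) = 6 + 3*(n*l² + 3) = 6 + 3*(3 + n*l²) = 6 + (9 + 3*n*l²) = 15 + 3*n*l²)
T(20, 14)*((13 + 63) - 2) = (15 + 3*20*14²)*((13 + 63) - 2) = (15 + 3*20*196)*(76 - 2) = (15 + 11760)*74 = 11775*74 = 871350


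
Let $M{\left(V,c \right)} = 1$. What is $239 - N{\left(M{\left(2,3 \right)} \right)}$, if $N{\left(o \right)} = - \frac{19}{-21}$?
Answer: $\frac{5000}{21} \approx 238.1$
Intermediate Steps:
$N{\left(o \right)} = \frac{19}{21}$ ($N{\left(o \right)} = \left(-19\right) \left(- \frac{1}{21}\right) = \frac{19}{21}$)
$239 - N{\left(M{\left(2,3 \right)} \right)} = 239 - \frac{19}{21} = \frac{5000}{21}$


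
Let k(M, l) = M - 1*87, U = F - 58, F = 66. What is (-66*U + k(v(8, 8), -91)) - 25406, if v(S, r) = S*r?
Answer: -25957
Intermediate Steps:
U = 8 (U = 66 - 58 = 8)
k(M, l) = -87 + M (k(M, l) = M - 87 = -87 + M)
(-66*U + k(v(8, 8), -91)) - 25406 = (-66*8 + (-87 + 8*8)) - 25406 = (-1*528 + (-87 + 64)) - 25406 = (-528 - 23) - 25406 = -551 - 25406 = -25957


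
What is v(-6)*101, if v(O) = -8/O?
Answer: 404/3 ≈ 134.67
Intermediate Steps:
v(-6)*101 = -8/(-6)*101 = -8*(-⅙)*101 = (4/3)*101 = 404/3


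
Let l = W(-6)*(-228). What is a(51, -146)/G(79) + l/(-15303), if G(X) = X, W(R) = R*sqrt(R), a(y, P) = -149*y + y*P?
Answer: -15045/79 - 456*I*sqrt(6)/5101 ≈ -190.44 - 0.21897*I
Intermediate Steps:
a(y, P) = -149*y + P*y
W(R) = R**(3/2)
l = 1368*I*sqrt(6) (l = (-6)**(3/2)*(-228) = -6*I*sqrt(6)*(-228) = 1368*I*sqrt(6) ≈ 3350.9*I)
a(51, -146)/G(79) + l/(-15303) = (51*(-149 - 146))/79 + (1368*I*sqrt(6))/(-15303) = (51*(-295))*(1/79) + (1368*I*sqrt(6))*(-1/15303) = -15045*1/79 - 456*I*sqrt(6)/5101 = -15045/79 - 456*I*sqrt(6)/5101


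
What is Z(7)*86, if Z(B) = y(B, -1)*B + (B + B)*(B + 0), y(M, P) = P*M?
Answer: 4214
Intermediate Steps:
y(M, P) = M*P
Z(B) = B² (Z(B) = (B*(-1))*B + (B + B)*(B + 0) = (-B)*B + (2*B)*B = -B² + 2*B² = B²)
Z(7)*86 = 7²*86 = 49*86 = 4214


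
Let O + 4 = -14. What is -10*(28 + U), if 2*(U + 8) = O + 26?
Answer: -240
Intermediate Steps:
O = -18 (O = -4 - 14 = -18)
U = -4 (U = -8 + (-18 + 26)/2 = -8 + (1/2)*8 = -8 + 4 = -4)
-10*(28 + U) = -10*(28 - 4) = -10*24 = -240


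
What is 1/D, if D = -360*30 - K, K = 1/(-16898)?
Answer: -16898/182498399 ≈ -9.2593e-5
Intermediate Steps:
K = -1/16898 ≈ -5.9179e-5
D = -182498399/16898 (D = -360*30 - 1*(-1/16898) = -10800 + 1/16898 = -182498399/16898 ≈ -10800.)
1/D = 1/(-182498399/16898) = -16898/182498399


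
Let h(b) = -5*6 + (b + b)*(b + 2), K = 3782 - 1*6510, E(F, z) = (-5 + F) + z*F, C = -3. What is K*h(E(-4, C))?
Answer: 0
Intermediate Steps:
E(F, z) = -5 + F + F*z (E(F, z) = (-5 + F) + F*z = -5 + F + F*z)
K = -2728 (K = 3782 - 6510 = -2728)
h(b) = -30 + 2*b*(2 + b) (h(b) = -30 + (2*b)*(2 + b) = -30 + 2*b*(2 + b))
K*h(E(-4, C)) = -2728*(-30 + 2*(-5 - 4 - 4*(-3))² + 4*(-5 - 4 - 4*(-3))) = -2728*(-30 + 2*(-5 - 4 + 12)² + 4*(-5 - 4 + 12)) = -2728*(-30 + 2*3² + 4*3) = -2728*(-30 + 2*9 + 12) = -2728*(-30 + 18 + 12) = -2728*0 = 0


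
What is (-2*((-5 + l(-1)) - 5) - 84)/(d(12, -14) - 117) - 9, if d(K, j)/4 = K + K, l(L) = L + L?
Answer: -43/7 ≈ -6.1429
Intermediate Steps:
l(L) = 2*L
d(K, j) = 8*K (d(K, j) = 4*(K + K) = 4*(2*K) = 8*K)
(-2*((-5 + l(-1)) - 5) - 84)/(d(12, -14) - 117) - 9 = (-2*((-5 + 2*(-1)) - 5) - 84)/(8*12 - 117) - 9 = (-2*((-5 - 2) - 5) - 84)/(96 - 117) - 9 = (-2*(-7 - 5) - 84)/(-21) - 9 = (-2*(-12) - 84)*(-1/21) - 9 = (24 - 84)*(-1/21) - 9 = -60*(-1/21) - 9 = 20/7 - 9 = -43/7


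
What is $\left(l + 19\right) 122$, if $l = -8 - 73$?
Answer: $-7564$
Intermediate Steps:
$l = -81$ ($l = -8 - 73 = -81$)
$\left(l + 19\right) 122 = \left(-81 + 19\right) 122 = \left(-62\right) 122 = -7564$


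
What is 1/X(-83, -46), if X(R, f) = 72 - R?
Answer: 1/155 ≈ 0.0064516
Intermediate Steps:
1/X(-83, -46) = 1/(72 - 1*(-83)) = 1/(72 + 83) = 1/155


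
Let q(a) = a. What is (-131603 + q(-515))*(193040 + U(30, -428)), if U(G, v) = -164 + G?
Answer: -25486354908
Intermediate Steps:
(-131603 + q(-515))*(193040 + U(30, -428)) = (-131603 - 515)*(193040 + (-164 + 30)) = -132118*(193040 - 134) = -132118*192906 = -25486354908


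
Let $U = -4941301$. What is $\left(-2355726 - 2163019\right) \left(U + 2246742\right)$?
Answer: $12176025008455$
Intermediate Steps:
$\left(-2355726 - 2163019\right) \left(U + 2246742\right) = \left(-2355726 - 2163019\right) \left(-4941301 + 2246742\right) = \left(-4518745\right) \left(-2694559\right) = 12176025008455$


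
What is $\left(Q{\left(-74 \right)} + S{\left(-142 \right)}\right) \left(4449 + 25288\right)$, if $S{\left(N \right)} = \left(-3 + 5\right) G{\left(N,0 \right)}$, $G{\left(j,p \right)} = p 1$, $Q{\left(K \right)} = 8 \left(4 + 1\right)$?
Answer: $1189480$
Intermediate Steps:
$Q{\left(K \right)} = 40$ ($Q{\left(K \right)} = 8 \cdot 5 = 40$)
$G{\left(j,p \right)} = p$
$S{\left(N \right)} = 0$ ($S{\left(N \right)} = \left(-3 + 5\right) 0 = 2 \cdot 0 = 0$)
$\left(Q{\left(-74 \right)} + S{\left(-142 \right)}\right) \left(4449 + 25288\right) = \left(40 + 0\right) \left(4449 + 25288\right) = 40 \cdot 29737 = 1189480$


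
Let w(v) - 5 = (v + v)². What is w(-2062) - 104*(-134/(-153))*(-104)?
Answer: 2603578637/153 ≈ 1.7017e+7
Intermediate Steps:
w(v) = 5 + 4*v² (w(v) = 5 + (v + v)² = 5 + (2*v)² = 5 + 4*v²)
w(-2062) - 104*(-134/(-153))*(-104) = (5 + 4*(-2062)²) - 104*(-134/(-153))*(-104) = (5 + 4*4251844) - 104*(-134*(-1/153))*(-104) = (5 + 17007376) - 104*(134/153)*(-104) = 17007381 - 13936*(-104)/153 = 17007381 - 1*(-1449344/153) = 17007381 + 1449344/153 = 2603578637/153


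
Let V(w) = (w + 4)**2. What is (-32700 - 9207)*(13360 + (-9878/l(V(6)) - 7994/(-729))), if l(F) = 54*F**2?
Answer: -1361617192651943/2430000 ≈ -5.6034e+8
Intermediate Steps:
V(w) = (4 + w)**2
(-32700 - 9207)*(13360 + (-9878/l(V(6)) - 7994/(-729))) = (-32700 - 9207)*(13360 + (-9878*1/(54*(4 + 6)**4) - 7994/(-729))) = -41907*(13360 + (-9878/(54*(10**2)**2) - 7994*(-1/729))) = -41907*(13360 + (-9878/(54*100**2) + 7994/729)) = -41907*(13360 + (-9878/(54*10000) + 7994/729)) = -41907*(13360 + (-9878/540000 + 7994/729)) = -41907*(13360 + (-9878*1/540000 + 7994/729)) = -41907*(13360 + (-4939/270000 + 7994/729)) = -41907*(13360 + 79806647/7290000) = -41907*97474206647/7290000 = -1361617192651943/2430000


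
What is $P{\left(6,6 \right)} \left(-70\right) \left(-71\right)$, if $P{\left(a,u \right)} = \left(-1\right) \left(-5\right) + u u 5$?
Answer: $919450$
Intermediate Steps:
$P{\left(a,u \right)} = 5 + 5 u^{2}$ ($P{\left(a,u \right)} = 5 + u^{2} \cdot 5 = 5 + 5 u^{2}$)
$P{\left(6,6 \right)} \left(-70\right) \left(-71\right) = \left(5 + 5 \cdot 6^{2}\right) \left(-70\right) \left(-71\right) = \left(5 + 5 \cdot 36\right) \left(-70\right) \left(-71\right) = \left(5 + 180\right) \left(-70\right) \left(-71\right) = 185 \left(-70\right) \left(-71\right) = \left(-12950\right) \left(-71\right) = 919450$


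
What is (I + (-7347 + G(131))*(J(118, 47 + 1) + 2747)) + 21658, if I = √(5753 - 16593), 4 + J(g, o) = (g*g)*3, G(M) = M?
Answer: -321198582 + 2*I*√2710 ≈ -3.212e+8 + 104.12*I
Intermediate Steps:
J(g, o) = -4 + 3*g² (J(g, o) = -4 + (g*g)*3 = -4 + g²*3 = -4 + 3*g²)
I = 2*I*√2710 (I = √(-10840) = 2*I*√2710 ≈ 104.12*I)
(I + (-7347 + G(131))*(J(118, 47 + 1) + 2747)) + 21658 = (2*I*√2710 + (-7347 + 131)*((-4 + 3*118²) + 2747)) + 21658 = (2*I*√2710 - 7216*((-4 + 3*13924) + 2747)) + 21658 = (2*I*√2710 - 7216*((-4 + 41772) + 2747)) + 21658 = (2*I*√2710 - 7216*(41768 + 2747)) + 21658 = (2*I*√2710 - 7216*44515) + 21658 = (2*I*√2710 - 321220240) + 21658 = (-321220240 + 2*I*√2710) + 21658 = -321198582 + 2*I*√2710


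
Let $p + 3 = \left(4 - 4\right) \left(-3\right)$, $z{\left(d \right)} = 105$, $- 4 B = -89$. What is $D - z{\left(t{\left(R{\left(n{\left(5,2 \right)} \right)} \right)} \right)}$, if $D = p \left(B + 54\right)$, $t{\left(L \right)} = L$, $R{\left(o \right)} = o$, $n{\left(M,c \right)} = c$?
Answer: $- \frac{1335}{4} \approx -333.75$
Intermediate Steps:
$B = \frac{89}{4}$ ($B = \left(- \frac{1}{4}\right) \left(-89\right) = \frac{89}{4} \approx 22.25$)
$p = -3$ ($p = -3 + \left(4 - 4\right) \left(-3\right) = -3 + 0 \left(-3\right) = -3 + 0 = -3$)
$D = - \frac{915}{4}$ ($D = - 3 \left(\frac{89}{4} + 54\right) = \left(-3\right) \frac{305}{4} = - \frac{915}{4} \approx -228.75$)
$D - z{\left(t{\left(R{\left(n{\left(5,2 \right)} \right)} \right)} \right)} = - \frac{915}{4} - 105 = - \frac{1335}{4}$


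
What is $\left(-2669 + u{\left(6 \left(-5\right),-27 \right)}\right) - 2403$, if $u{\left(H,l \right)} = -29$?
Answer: $-5101$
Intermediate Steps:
$\left(-2669 + u{\left(6 \left(-5\right),-27 \right)}\right) - 2403 = \left(-2669 - 29\right) - 2403 = -2698 - 2403 = -5101$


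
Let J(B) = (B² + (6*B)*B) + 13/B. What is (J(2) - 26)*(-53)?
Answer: -901/2 ≈ -450.50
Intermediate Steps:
J(B) = 7*B² + 13/B (J(B) = (B² + 6*B²) + 13/B = 7*B² + 13/B)
(J(2) - 26)*(-53) = ((13 + 7*2³)/2 - 26)*(-53) = ((13 + 7*8)/2 - 26)*(-53) = ((13 + 56)/2 - 26)*(-53) = ((½)*69 - 26)*(-53) = (69/2 - 26)*(-53) = (17/2)*(-53) = -901/2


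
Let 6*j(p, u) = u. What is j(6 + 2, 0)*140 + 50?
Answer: 50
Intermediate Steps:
j(p, u) = u/6
j(6 + 2, 0)*140 + 50 = ((⅙)*0)*140 + 50 = 0*140 + 50 = 0 + 50 = 50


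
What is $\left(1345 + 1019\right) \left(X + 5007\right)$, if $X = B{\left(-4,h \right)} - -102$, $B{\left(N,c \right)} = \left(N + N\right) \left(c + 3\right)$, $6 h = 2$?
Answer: $12014636$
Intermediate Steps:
$h = \frac{1}{3}$ ($h = \frac{1}{6} \cdot 2 = \frac{1}{3} \approx 0.33333$)
$B{\left(N,c \right)} = 2 N \left(3 + c\right)$
$X = \frac{226}{3}$ ($X = 2 \left(-4\right) \left(3 + \frac{1}{3}\right) - -102 = 2 \left(-4\right) \frac{10}{3} + 102 = - \frac{80}{3} + 102 = \frac{226}{3} \approx 75.333$)
$\left(1345 + 1019\right) \left(X + 5007\right) = \left(1345 + 1019\right) \left(\frac{226}{3} + 5007\right) = 2364 \cdot \frac{15247}{3} = 12014636$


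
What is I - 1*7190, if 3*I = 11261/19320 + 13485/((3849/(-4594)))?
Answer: -933611800937/74362680 ≈ -12555.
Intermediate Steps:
I = -398944131737/74362680 (I = (11261/19320 + 13485/((3849/(-4594))))/3 = (11261*(1/19320) + 13485/((3849*(-1/4594))))/3 = (11261/19320 + 13485/(-3849/4594))/3 = (11261/19320 + 13485*(-4594/3849))/3 = (11261/19320 - 20650030/1283)/3 = (⅓)*(-398944131737/24787560) = -398944131737/74362680 ≈ -5364.8)
I - 1*7190 = -398944131737/74362680 - 1*7190 = -398944131737/74362680 - 7190 = -933611800937/74362680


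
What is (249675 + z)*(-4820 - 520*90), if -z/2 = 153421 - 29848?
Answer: -130546980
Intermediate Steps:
z = -247146 (z = -2*(153421 - 29848) = -2*123573 = -247146)
(249675 + z)*(-4820 - 520*90) = (249675 - 247146)*(-4820 - 520*90) = 2529*(-4820 - 46800) = 2529*(-51620) = -130546980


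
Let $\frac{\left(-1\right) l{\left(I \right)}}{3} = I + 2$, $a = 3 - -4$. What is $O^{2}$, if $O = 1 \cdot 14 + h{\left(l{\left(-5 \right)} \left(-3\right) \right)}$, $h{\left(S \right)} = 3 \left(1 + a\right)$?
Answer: $1444$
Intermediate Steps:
$a = 7$ ($a = 3 + 4 = 7$)
$l{\left(I \right)} = -6 - 3 I$ ($l{\left(I \right)} = - 3 \left(I + 2\right) = - 3 \left(2 + I\right) = -6 - 3 I$)
$h{\left(S \right)} = 24$ ($h{\left(S \right)} = 3 \left(1 + 7\right) = 3 \cdot 8 = 24$)
$O = 38$ ($O = 1 \cdot 14 + 24 = 14 + 24 = 38$)
$O^{2} = 38^{2} = 1444$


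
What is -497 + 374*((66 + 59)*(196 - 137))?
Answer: 2757753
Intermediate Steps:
-497 + 374*((66 + 59)*(196 - 137)) = -497 + 374*(125*59) = -497 + 374*7375 = -497 + 2758250 = 2757753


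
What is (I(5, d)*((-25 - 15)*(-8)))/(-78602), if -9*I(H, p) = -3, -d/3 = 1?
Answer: -160/117903 ≈ -0.0013570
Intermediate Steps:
d = -3 (d = -3*1 = -3)
I(H, p) = 1/3 (I(H, p) = -1/9*(-3) = 1/3)
(I(5, d)*((-25 - 15)*(-8)))/(-78602) = (((-25 - 15)*(-8))/3)/(-78602) = ((-40*(-8))/3)*(-1/78602) = ((1/3)*320)*(-1/78602) = (320/3)*(-1/78602) = -160/117903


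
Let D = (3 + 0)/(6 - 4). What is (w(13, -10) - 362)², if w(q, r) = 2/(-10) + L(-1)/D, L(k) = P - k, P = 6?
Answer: 28761769/225 ≈ 1.2783e+5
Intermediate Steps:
D = 3/2 ≈ 1.5000
L(k) = 6 - k
w(q, r) = 67/15 (w(q, r) = 2/(-10) + (6 - 1*(-1))/(3/2) = 2*(-⅒) + (6 + 1)*(⅔) = -⅕ + 7*(⅔) = -⅕ + 14/3 = 67/15)
(w(13, -10) - 362)² = (67/15 - 362)² = (-5363/15)² = 28761769/225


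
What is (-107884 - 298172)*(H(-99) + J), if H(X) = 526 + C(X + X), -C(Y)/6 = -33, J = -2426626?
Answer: 985052062512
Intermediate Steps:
C(Y) = 198 (C(Y) = -6*(-33) = 198)
H(X) = 724 (H(X) = 526 + 198 = 724)
(-107884 - 298172)*(H(-99) + J) = (-107884 - 298172)*(724 - 2426626) = -406056*(-2425902) = 985052062512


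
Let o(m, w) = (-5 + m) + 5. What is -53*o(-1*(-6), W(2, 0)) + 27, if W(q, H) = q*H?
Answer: -291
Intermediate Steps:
W(q, H) = H*q
o(m, w) = m
-53*o(-1*(-6), W(2, 0)) + 27 = -(-53)*(-6) + 27 = -53*6 + 27 = -318 + 27 = -291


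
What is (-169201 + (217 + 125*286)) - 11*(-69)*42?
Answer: -101356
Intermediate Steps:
(-169201 + (217 + 125*286)) - 11*(-69)*42 = (-169201 + (217 + 35750)) + 759*42 = (-169201 + 35967) + 31878 = -133234 + 31878 = -101356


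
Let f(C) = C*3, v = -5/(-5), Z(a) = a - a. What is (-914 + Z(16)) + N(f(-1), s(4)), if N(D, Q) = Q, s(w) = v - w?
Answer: -917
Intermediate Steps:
Z(a) = 0
v = 1 (v = -5*(-1/5) = 1)
s(w) = 1 - w
f(C) = 3*C
(-914 + Z(16)) + N(f(-1), s(4)) = (-914 + 0) + (1 - 1*4) = -914 + (1 - 4) = -914 - 3 = -917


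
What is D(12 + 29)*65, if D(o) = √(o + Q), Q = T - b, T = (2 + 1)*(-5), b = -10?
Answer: 390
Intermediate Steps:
T = -15 (T = 3*(-5) = -15)
Q = -5 (Q = -15 - 1*(-10) = -15 + 10 = -5)
D(o) = √(-5 + o) (D(o) = √(o - 5) = √(-5 + o))
D(12 + 29)*65 = √(-5 + (12 + 29))*65 = √(-5 + 41)*65 = √36*65 = 6*65 = 390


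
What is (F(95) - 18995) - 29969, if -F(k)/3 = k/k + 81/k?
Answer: -4652108/95 ≈ -48970.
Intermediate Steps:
F(k) = -3 - 243/k (F(k) = -3*(k/k + 81/k) = -3*(1 + 81/k) = -3 - 243/k)
(F(95) - 18995) - 29969 = ((-3 - 243/95) - 18995) - 29969 = (-528/95 - 18995) - 29969 = -1805053/95 - 29969 = -4652108/95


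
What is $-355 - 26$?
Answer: $-381$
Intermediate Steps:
$-355 - 26 = -381$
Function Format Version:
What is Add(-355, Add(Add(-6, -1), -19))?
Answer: -381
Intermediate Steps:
Add(-355, Add(Add(-6, -1), -19)) = Add(-355, Add(-7, -19)) = Add(-355, -26) = -381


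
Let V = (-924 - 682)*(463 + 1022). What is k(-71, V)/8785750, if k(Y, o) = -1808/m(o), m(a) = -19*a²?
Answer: 2/1050287026223840625 ≈ 1.9042e-18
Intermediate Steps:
V = -2384910 (V = -1606*1485 = -2384910)
k(Y, o) = 1808/(19*o²) (k(Y, o) = -1808*(-1/(19*o²)) = -(-1808)/(19*o²) = 1808/(19*o²))
k(-71, V)/8785750 = ((1808/19)/(-2384910)²)/8785750 = ((1808/19)*(1/5687795708100))*(1/8785750) = (452/27017029613475)*(1/8785750) = 2/1050287026223840625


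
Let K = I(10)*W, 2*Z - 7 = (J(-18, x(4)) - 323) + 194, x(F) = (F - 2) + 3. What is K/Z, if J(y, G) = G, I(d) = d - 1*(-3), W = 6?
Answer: -4/3 ≈ -1.3333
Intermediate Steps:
x(F) = 1 + F (x(F) = (-2 + F) + 3 = 1 + F)
I(d) = 3 + d (I(d) = d + 3 = 3 + d)
Z = -117/2 (Z = 7/2 + (((1 + 4) - 323) + 194)/2 = 7/2 + ((5 - 323) + 194)/2 = 7/2 + (-318 + 194)/2 = 7/2 + (1/2)*(-124) = 7/2 - 62 = -117/2 ≈ -58.500)
K = 78 (K = (3 + 10)*6 = 13*6 = 78)
K/Z = 78/(-117/2) = 78*(-2/117) = -4/3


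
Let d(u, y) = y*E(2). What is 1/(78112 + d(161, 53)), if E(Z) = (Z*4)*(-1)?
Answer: 1/77688 ≈ 1.2872e-5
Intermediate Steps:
E(Z) = -4*Z (E(Z) = (4*Z)*(-1) = -4*Z)
d(u, y) = -8*y (d(u, y) = y*(-4*2) = y*(-8) = -8*y)
1/(78112 + d(161, 53)) = 1/(78112 - 8*53) = 1/(78112 - 424) = 1/77688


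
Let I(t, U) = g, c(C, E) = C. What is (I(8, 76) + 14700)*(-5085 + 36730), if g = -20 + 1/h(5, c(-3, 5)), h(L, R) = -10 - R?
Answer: 3251808555/7 ≈ 4.6454e+8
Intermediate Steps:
g = -141/7 (g = -20 + 1/(-10 - 1*(-3)) = -20 + 1/(-10 + 3) = -20 + 1/(-7) = -20 - ⅐ = -141/7 ≈ -20.143)
I(t, U) = -141/7
(I(8, 76) + 14700)*(-5085 + 36730) = (-141/7 + 14700)*(-5085 + 36730) = (102759/7)*31645 = 3251808555/7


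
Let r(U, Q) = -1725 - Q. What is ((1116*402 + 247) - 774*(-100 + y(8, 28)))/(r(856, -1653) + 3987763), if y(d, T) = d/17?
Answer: 8940551/67790747 ≈ 0.13188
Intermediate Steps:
y(d, T) = d/17 (y(d, T) = d*(1/17) = d/17)
((1116*402 + 247) - 774*(-100 + y(8, 28)))/(r(856, -1653) + 3987763) = ((1116*402 + 247) - 774*(-100 + (1/17)*8))/((-1725 - 1*(-1653)) + 3987763) = ((448632 + 247) - 774*(-100 + 8/17))/((-1725 + 1653) + 3987763) = (448879 - 774*(-1692/17))/(-72 + 3987763) = (448879 + 1309608/17)/3987691 = (8940551/17)*(1/3987691) = 8940551/67790747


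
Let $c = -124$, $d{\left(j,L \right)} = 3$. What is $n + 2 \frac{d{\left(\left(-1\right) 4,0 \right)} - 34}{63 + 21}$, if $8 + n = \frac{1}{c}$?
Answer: $- \frac{22775}{2604} \approx -8.7462$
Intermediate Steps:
$n = - \frac{993}{124}$ ($n = -8 + \frac{1}{-124} = -8 - \frac{1}{124} = - \frac{993}{124} \approx -8.0081$)
$n + 2 \frac{d{\left(\left(-1\right) 4,0 \right)} - 34}{63 + 21} = - \frac{993}{124} + 2 \frac{3 - 34}{63 + 21} = - \frac{993}{124} + 2 \left(- \frac{31}{84}\right) = - \frac{993}{124} - \frac{31}{42} = - \frac{22775}{2604}$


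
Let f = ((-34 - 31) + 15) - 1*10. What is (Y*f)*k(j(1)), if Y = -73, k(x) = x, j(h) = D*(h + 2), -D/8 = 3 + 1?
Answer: -420480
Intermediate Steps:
D = -32 (D = -8*(3 + 1) = -8*4 = -32)
j(h) = -64 - 32*h (j(h) = -32*(h + 2) = -32*(2 + h) = -64 - 32*h)
f = -60 (f = (-65 + 15) - 10 = -50 - 10 = -60)
(Y*f)*k(j(1)) = (-73*(-60))*(-64 - 32*1) = 4380*(-64 - 32) = 4380*(-96) = -420480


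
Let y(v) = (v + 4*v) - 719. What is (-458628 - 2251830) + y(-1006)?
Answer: -2716207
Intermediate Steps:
y(v) = -719 + 5*v (y(v) = 5*v - 719 = -719 + 5*v)
(-458628 - 2251830) + y(-1006) = (-458628 - 2251830) + (-719 + 5*(-1006)) = -2710458 + (-719 - 5030) = -2710458 - 5749 = -2716207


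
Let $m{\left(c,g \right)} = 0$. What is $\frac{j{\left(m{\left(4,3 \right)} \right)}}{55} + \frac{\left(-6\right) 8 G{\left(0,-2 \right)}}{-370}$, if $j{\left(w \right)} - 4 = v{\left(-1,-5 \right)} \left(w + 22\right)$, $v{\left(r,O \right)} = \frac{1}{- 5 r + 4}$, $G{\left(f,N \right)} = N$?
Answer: $- \frac{2606}{18315} \approx -0.14229$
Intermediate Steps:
$v{\left(r,O \right)} = \frac{1}{4 - 5 r}$
$j{\left(w \right)} = \frac{58}{9} + \frac{w}{9}$ ($j{\left(w \right)} = 4 + - \frac{1}{-4 + 5 \left(-1\right)} \left(w + 22\right) = 4 + - \frac{1}{-4 - 5} \left(22 + w\right) = 4 + - \frac{1}{-9} \left(22 + w\right) = 4 + \left(-1\right) \left(- \frac{1}{9}\right) \left(22 + w\right) = 4 + \frac{22 + w}{9} = 4 + \left(\frac{22}{9} + \frac{w}{9}\right) = \frac{58}{9} + \frac{w}{9}$)
$\frac{j{\left(m{\left(4,3 \right)} \right)}}{55} + \frac{\left(-6\right) 8 G{\left(0,-2 \right)}}{-370} = \frac{\frac{58}{9} + \frac{1}{9} \cdot 0}{55} + \frac{\left(-6\right) 8 \left(-2\right)}{-370} = \left(\frac{58}{9} + 0\right) \frac{1}{55} + \left(-48\right) \left(-2\right) \left(- \frac{1}{370}\right) = \frac{58}{9} \cdot \frac{1}{55} + 96 \left(- \frac{1}{370}\right) = \frac{58}{495} - \frac{48}{185} = - \frac{2606}{18315}$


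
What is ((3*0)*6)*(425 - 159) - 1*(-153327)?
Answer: 153327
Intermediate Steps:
((3*0)*6)*(425 - 159) - 1*(-153327) = (0*6)*266 + 153327 = 0*266 + 153327 = 0 + 153327 = 153327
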